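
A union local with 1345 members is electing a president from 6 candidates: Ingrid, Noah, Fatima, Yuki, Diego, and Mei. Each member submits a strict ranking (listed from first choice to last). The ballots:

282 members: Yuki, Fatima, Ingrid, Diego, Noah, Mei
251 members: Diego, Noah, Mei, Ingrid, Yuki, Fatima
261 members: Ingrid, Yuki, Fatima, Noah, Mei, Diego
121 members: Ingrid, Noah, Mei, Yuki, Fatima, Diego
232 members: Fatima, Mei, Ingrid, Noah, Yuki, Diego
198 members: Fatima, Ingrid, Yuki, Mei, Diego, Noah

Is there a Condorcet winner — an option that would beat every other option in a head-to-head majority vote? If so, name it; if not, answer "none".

none

Checking pairwise contests:
Fatima beats Ingrid 712–633.
Ingrid beats Noah 1094–251.
Yuki beats Fatima 915–430.
Ingrid beats Yuki 1063–282.
Ingrid beats Diego 1094–251.
Ingrid beats Mei 862–483.
Every option loses at least one head-to-head, so there is no Condorcet winner.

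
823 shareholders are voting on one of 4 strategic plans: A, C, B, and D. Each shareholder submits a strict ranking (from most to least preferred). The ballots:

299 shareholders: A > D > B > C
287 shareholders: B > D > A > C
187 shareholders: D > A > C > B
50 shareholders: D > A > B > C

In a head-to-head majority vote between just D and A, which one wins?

Voters preferring D to A: 524; preferring A to D: 299.
D wins the head-to-head.

D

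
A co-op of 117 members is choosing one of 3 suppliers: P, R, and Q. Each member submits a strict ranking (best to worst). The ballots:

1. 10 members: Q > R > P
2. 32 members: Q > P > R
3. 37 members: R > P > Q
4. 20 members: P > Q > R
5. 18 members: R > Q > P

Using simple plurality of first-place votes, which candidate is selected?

First-place votes: P 20, R 55, Q 42.
R has the most first-place votes.

R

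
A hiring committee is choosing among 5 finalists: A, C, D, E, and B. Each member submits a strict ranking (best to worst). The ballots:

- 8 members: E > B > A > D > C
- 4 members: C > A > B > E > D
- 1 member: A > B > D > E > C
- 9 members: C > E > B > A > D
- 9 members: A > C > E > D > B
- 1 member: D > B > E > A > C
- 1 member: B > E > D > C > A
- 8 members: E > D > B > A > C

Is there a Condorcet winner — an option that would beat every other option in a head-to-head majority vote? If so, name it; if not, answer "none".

none

Checking pairwise contests:
E beats A 27–14.
A beats C 27–14.
A beats D 31–10.
C beats E 22–19.
C beats B 22–19.
Every option loses at least one head-to-head, so there is no Condorcet winner.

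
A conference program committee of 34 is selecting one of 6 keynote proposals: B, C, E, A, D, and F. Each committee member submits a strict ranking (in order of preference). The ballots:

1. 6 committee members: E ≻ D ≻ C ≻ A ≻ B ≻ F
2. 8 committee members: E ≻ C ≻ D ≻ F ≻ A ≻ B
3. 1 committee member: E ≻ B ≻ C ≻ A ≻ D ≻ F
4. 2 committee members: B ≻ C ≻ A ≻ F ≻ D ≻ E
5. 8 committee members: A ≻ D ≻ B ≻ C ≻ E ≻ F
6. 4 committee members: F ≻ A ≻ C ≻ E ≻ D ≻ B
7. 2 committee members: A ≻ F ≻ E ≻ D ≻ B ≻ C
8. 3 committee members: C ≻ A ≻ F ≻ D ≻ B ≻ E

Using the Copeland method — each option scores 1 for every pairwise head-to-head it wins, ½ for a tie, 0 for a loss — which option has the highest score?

B: ties F; loses to C, E, A, and D → score 0.5.
C: beats B, A, D, and F; ties E → score 4.5.
E: beats B, D, and F; ties C; loses to A → score 3.5.
A: beats B, E, D, and F; loses to C → score 4.
D: beats B and F; loses to C, E, and A → score 2.
F: ties B; loses to C, E, A, and D → score 0.5.
C has the best pairwise record.

C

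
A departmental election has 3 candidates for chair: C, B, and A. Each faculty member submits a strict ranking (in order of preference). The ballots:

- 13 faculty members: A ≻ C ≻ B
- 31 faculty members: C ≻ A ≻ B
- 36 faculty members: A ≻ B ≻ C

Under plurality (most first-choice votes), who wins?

First-place votes: C 31, B 0, A 49.
A has the most first-place votes.

A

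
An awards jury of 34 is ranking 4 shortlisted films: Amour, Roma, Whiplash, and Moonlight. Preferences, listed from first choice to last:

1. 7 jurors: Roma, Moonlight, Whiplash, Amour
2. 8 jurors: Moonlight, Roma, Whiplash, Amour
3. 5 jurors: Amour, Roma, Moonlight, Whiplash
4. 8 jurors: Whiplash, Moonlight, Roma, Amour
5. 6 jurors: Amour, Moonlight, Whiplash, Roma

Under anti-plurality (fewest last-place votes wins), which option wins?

Last-place votes: Amour 23, Roma 6, Whiplash 5, Moonlight 0.
Moonlight is ranked last by the fewest voters, so Moonlight wins.

Moonlight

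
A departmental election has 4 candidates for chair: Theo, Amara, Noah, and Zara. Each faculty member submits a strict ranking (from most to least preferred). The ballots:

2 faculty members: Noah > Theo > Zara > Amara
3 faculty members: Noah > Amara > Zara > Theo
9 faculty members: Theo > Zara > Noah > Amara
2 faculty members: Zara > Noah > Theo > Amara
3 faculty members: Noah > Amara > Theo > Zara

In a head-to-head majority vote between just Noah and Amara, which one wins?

Noah

Voters preferring Noah to Amara: 19; preferring Amara to Noah: 0.
Noah wins the head-to-head.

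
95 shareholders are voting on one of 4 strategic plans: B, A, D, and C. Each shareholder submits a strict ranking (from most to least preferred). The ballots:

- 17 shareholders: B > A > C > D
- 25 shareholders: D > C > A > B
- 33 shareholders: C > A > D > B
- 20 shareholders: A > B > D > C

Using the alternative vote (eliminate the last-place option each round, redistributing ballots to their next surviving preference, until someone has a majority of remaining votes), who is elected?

C

Round 1: B 17, A 20, D 25, C 33. Eliminate B.
Round 2: A 37, D 25, C 33. Eliminate D.
Round 3: A 37, C 58. C has a majority.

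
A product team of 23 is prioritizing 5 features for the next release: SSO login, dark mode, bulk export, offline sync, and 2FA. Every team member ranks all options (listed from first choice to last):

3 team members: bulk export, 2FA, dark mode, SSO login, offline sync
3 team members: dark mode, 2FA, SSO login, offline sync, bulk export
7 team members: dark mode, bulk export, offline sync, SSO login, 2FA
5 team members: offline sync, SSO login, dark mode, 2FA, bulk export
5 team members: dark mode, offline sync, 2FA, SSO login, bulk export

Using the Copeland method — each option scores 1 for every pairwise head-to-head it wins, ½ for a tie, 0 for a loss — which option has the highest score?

dark mode

SSO login: beats bulk export and 2FA; loses to dark mode and offline sync → score 2.
dark mode: beats SSO login, bulk export, offline sync, and 2FA → score 4.
bulk export: loses to SSO login, dark mode, offline sync, and 2FA → score 0.
offline sync: beats SSO login, bulk export, and 2FA; loses to dark mode → score 3.
2FA: beats bulk export; loses to SSO login, dark mode, and offline sync → score 1.
dark mode has the best pairwise record.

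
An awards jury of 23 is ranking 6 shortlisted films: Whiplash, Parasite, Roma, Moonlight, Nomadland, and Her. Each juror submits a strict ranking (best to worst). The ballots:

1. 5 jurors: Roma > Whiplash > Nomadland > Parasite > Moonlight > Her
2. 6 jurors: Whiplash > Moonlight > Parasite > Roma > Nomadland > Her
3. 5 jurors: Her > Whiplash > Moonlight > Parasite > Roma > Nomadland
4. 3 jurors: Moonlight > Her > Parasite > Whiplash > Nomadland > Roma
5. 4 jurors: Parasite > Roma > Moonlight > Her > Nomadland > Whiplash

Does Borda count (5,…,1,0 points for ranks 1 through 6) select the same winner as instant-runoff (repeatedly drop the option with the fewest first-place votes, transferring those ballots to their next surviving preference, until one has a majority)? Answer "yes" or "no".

no

Borda — scores: Whiplash 76, Parasite 67, Roma 58, Moonlight 71, Nomadland 28, Her 45. Winner: Whiplash.
Instant-runoff — R1 Whiplash 6, Parasite 4, Roma 5, Moonlight 3, Nomadland 0, Her 5 (Nomadland out); R2 Whiplash 6, Parasite 4, Roma 5, Moonlight 3, Her 5 (Moonlight out); R3 Whiplash 6, Parasite 4, Roma 5, Her 8 (Parasite out); R4 Whiplash 6, Roma 9, Her 8 (Whiplash out); R5 Roma 15, Her 8 (Roma winner). Winner: Roma.
The two methods disagree.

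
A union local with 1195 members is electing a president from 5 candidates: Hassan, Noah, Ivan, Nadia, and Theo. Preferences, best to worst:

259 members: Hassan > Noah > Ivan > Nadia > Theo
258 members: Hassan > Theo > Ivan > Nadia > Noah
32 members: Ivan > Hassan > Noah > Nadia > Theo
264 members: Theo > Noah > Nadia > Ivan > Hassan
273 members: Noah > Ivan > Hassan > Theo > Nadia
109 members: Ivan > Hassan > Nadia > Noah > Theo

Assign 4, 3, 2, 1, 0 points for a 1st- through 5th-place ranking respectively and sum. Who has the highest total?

Hassan

Hassan: 259·4 + 258·4 + 32·3 + 264·0 + 273·2 + 109·3 = 3037
Noah: 259·3 + 258·0 + 32·2 + 264·3 + 273·4 + 109·1 = 2834
Ivan: 259·2 + 258·2 + 32·4 + 264·1 + 273·3 + 109·4 = 2681
Nadia: 259·1 + 258·1 + 32·1 + 264·2 + 273·0 + 109·2 = 1295
Theo: 259·0 + 258·3 + 32·0 + 264·4 + 273·1 + 109·0 = 2103
Hassan has the highest Borda score (3037).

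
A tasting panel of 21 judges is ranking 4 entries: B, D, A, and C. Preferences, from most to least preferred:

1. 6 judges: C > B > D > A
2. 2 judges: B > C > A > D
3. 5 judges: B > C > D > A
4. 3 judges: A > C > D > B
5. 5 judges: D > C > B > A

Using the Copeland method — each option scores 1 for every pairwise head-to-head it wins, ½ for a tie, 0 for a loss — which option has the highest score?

C

B: beats D and A; loses to C → score 2.
D: beats A; loses to B and C → score 1.
A: loses to B, D, and C → score 0.
C: beats B, D, and A → score 3.
C has the best pairwise record.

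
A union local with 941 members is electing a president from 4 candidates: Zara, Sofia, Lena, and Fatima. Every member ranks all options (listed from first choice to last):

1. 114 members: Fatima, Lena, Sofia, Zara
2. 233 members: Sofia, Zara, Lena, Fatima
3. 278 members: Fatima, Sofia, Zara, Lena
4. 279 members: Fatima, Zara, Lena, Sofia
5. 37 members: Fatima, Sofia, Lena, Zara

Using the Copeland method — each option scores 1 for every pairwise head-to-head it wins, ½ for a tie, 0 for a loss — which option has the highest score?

Zara: beats Lena; loses to Sofia and Fatima → score 1.
Sofia: beats Zara and Lena; loses to Fatima → score 2.
Lena: loses to Zara, Sofia, and Fatima → score 0.
Fatima: beats Zara, Sofia, and Lena → score 3.
Fatima has the best pairwise record.

Fatima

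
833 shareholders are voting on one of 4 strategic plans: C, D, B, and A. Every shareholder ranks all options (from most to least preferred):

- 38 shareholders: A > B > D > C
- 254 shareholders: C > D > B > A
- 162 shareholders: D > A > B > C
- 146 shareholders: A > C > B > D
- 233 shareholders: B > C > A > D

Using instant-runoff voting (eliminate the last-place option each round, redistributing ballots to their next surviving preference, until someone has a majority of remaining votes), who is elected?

Round 1: C 254, D 162, B 233, A 184. Eliminate D.
Round 2: C 254, B 233, A 346. Eliminate B.
Round 3: C 487, A 346. C has a majority.

C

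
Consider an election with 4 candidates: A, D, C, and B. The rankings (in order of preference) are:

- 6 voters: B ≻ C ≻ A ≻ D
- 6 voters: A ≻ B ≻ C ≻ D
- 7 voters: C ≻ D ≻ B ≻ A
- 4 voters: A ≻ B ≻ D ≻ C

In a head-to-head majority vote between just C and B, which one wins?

Voters preferring C to B: 7; preferring B to C: 16.
B wins the head-to-head.

B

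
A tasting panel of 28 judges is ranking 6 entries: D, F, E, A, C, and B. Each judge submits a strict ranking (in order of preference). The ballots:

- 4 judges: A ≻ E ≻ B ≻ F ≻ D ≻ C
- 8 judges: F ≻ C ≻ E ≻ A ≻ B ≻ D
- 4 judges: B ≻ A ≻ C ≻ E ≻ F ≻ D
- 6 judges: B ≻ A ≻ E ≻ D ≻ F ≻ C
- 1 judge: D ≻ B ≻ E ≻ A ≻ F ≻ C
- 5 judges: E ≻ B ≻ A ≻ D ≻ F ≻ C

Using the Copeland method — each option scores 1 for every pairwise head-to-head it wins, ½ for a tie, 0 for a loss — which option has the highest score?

D: beats C; loses to F, E, A, and B → score 1.
F: beats D and C; loses to E, A, and B → score 2.
E: beats D, F, C, and B; ties A → score 4.5.
A: beats D, F, and C; ties E; loses to B → score 3.5.
C: loses to D, F, E, A, and B → score 0.
B: beats D, F, A, and C; loses to E → score 4.
E has the best pairwise record.

E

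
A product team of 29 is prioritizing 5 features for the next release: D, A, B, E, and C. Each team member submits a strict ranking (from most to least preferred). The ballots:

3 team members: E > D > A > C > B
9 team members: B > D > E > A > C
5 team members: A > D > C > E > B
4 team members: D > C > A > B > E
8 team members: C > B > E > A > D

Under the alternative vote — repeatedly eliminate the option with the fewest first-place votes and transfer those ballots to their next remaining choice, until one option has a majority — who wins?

Round 1: D 4, A 5, B 9, E 3, C 8. Eliminate E.
Round 2: D 7, A 5, B 9, C 8. Eliminate A.
Round 3: D 12, B 9, C 8. Eliminate C.
Round 4: D 12, B 17. B has a majority.

B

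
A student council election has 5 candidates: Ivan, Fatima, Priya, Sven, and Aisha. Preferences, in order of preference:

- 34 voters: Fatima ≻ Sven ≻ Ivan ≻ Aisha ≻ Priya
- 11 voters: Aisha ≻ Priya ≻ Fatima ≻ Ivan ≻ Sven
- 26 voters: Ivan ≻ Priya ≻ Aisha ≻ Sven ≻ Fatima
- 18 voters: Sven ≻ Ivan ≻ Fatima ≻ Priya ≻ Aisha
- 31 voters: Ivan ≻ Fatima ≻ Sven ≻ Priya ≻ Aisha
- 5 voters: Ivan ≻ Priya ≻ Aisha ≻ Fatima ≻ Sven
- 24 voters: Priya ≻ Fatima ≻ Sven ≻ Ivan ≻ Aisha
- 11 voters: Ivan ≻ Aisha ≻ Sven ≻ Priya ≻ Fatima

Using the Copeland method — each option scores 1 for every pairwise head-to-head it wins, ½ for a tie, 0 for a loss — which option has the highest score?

Ivan: beats Fatima, Priya, Sven, and Aisha → score 4.
Fatima: beats Priya, Sven, and Aisha; loses to Ivan → score 3.
Priya: beats Aisha; loses to Ivan, Fatima, and Sven → score 1.
Sven: beats Priya and Aisha; loses to Ivan and Fatima → score 2.
Aisha: loses to Ivan, Fatima, Priya, and Sven → score 0.
Ivan has the best pairwise record.

Ivan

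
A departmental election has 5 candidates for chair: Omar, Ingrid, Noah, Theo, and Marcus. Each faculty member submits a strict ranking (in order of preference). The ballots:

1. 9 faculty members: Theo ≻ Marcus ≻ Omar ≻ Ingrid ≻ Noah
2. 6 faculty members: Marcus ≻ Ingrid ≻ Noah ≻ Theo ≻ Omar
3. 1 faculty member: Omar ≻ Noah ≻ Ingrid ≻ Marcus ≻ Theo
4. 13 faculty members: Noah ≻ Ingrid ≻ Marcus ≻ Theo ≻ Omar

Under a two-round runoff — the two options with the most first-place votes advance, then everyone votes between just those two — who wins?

Noah

Round 1 first-place votes: Omar 1, Ingrid 0, Noah 13, Theo 9, Marcus 6.
Noah and Theo advance.
Runoff: Noah is preferred to Theo by 20 voters; Theo by 9.
Noah wins the runoff.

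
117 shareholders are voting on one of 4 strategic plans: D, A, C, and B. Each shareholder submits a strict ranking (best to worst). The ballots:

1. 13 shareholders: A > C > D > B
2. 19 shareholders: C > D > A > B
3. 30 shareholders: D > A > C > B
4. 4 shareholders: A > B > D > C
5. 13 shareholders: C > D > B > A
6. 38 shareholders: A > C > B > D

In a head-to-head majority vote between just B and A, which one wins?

A

Voters preferring B to A: 13; preferring A to B: 104.
A wins the head-to-head.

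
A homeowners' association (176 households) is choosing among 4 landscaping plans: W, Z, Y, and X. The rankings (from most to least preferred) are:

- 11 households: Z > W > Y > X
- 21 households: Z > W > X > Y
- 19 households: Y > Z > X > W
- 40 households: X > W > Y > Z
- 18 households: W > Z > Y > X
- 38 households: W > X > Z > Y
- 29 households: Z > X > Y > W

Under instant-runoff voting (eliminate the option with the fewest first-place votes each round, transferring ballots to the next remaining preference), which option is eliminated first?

Round 1: W 56, Z 61, Y 19, X 40. Eliminate Y.

Y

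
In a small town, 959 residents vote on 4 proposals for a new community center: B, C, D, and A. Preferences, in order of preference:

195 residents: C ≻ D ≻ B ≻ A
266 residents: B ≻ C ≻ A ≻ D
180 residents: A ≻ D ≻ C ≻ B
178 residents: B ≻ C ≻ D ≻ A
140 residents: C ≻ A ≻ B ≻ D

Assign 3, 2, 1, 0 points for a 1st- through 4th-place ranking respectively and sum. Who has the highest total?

C

B: 195·1 + 266·3 + 180·0 + 178·3 + 140·1 = 1667
C: 195·3 + 266·2 + 180·1 + 178·2 + 140·3 = 2073
D: 195·2 + 266·0 + 180·2 + 178·1 + 140·0 = 928
A: 195·0 + 266·1 + 180·3 + 178·0 + 140·2 = 1086
C has the highest Borda score (2073).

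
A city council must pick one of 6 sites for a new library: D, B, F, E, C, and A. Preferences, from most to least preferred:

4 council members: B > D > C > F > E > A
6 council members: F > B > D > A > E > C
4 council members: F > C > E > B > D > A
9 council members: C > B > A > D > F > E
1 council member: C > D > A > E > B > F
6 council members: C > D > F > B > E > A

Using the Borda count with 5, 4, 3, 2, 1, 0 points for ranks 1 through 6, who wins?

C

D: 4·4 + 6·3 + 4·1 + 9·2 + 1·4 + 6·4 = 84
B: 4·5 + 6·4 + 4·2 + 9·4 + 1·1 + 6·2 = 101
F: 4·2 + 6·5 + 4·5 + 9·1 + 1·0 + 6·3 = 85
E: 4·1 + 6·1 + 4·3 + 9·0 + 1·2 + 6·1 = 30
C: 4·3 + 6·0 + 4·4 + 9·5 + 1·5 + 6·5 = 108
A: 4·0 + 6·2 + 4·0 + 9·3 + 1·3 + 6·0 = 42
C has the highest Borda score (108).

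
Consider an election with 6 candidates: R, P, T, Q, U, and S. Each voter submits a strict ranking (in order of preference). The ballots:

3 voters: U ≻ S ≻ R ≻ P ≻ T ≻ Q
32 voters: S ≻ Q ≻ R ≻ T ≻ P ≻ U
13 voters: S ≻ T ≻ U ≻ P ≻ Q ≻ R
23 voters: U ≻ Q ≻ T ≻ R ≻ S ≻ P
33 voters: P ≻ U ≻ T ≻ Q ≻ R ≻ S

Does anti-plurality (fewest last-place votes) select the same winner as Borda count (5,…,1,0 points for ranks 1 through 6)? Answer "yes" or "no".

no

Anti-plurality — last-place votes: R 13, P 23, T 0, Q 3, U 32, S 33. Winner: T.
Borda — scores: R 184, P 229, T 287, Q 299, U 301, S 260. Winner: U.
The two methods disagree.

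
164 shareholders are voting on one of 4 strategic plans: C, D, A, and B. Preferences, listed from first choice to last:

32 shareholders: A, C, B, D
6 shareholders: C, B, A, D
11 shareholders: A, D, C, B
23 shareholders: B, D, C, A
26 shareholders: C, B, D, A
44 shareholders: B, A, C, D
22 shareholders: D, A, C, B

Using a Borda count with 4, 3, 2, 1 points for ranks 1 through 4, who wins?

B

C: 32·3 + 6·4 + 11·2 + 23·2 + 26·4 + 44·2 + 22·2 = 424
D: 32·1 + 6·1 + 11·3 + 23·3 + 26·2 + 44·1 + 22·4 = 324
A: 32·4 + 6·2 + 11·4 + 23·1 + 26·1 + 44·3 + 22·3 = 431
B: 32·2 + 6·3 + 11·1 + 23·4 + 26·3 + 44·4 + 22·1 = 461
B has the highest Borda score (461).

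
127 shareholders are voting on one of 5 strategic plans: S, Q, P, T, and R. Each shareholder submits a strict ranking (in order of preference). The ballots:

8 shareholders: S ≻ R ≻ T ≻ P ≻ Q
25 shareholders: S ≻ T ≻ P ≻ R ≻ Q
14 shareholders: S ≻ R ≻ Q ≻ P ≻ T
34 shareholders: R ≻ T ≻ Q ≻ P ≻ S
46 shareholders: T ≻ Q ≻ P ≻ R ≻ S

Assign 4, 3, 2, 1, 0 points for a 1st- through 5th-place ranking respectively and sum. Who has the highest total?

T

S: 8·4 + 25·4 + 14·4 + 34·0 + 46·0 = 188
Q: 8·0 + 25·0 + 14·2 + 34·2 + 46·3 = 234
P: 8·1 + 25·2 + 14·1 + 34·1 + 46·2 = 198
T: 8·2 + 25·3 + 14·0 + 34·3 + 46·4 = 377
R: 8·3 + 25·1 + 14·3 + 34·4 + 46·1 = 273
T has the highest Borda score (377).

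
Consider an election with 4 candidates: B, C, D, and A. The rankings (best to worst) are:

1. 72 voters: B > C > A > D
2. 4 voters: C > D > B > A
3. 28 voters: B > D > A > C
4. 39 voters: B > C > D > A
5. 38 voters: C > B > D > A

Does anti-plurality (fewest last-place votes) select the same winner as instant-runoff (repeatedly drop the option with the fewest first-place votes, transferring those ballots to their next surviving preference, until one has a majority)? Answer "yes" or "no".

Anti-plurality — last-place votes: B 0, C 28, D 72, A 81. Winner: B.
Instant-runoff — R1 B 139, C 42, D 0, A 0 (B winner). Winner: B.
The two methods agree.

yes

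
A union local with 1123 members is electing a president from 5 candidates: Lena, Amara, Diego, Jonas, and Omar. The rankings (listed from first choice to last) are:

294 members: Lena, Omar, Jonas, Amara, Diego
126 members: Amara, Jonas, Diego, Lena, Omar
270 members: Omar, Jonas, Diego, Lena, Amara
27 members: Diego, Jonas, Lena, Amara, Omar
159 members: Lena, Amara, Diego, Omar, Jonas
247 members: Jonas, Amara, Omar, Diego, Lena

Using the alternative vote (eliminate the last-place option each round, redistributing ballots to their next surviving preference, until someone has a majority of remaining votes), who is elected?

Jonas

Round 1: Lena 453, Amara 126, Diego 27, Jonas 247, Omar 270. Eliminate Diego.
Round 2: Lena 453, Amara 126, Jonas 274, Omar 270. Eliminate Amara.
Round 3: Lena 453, Jonas 400, Omar 270. Eliminate Omar.
Round 4: Lena 453, Jonas 670. Jonas has a majority.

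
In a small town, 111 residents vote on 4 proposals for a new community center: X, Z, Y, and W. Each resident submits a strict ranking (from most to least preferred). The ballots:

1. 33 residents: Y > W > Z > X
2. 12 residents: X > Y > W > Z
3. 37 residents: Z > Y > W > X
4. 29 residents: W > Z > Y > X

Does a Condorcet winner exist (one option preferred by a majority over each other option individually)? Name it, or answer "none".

none

Checking pairwise contests:
Z beats X 99–12.
W beats Z 74–37.
Z beats Y 66–45.
Y beats W 82–29.
Every option loses at least one head-to-head, so there is no Condorcet winner.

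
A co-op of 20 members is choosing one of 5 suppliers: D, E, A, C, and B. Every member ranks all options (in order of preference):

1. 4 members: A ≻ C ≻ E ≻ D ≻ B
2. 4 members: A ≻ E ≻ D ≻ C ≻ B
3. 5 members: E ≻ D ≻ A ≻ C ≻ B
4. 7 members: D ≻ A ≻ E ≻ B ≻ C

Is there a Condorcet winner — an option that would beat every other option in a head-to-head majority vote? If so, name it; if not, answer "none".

none

Checking pairwise contests:
E beats D 13–7.
A beats E 15–5.
D beats A 12–8.
D beats C 16–4.
D beats B 20–0.
Every option loses at least one head-to-head, so there is no Condorcet winner.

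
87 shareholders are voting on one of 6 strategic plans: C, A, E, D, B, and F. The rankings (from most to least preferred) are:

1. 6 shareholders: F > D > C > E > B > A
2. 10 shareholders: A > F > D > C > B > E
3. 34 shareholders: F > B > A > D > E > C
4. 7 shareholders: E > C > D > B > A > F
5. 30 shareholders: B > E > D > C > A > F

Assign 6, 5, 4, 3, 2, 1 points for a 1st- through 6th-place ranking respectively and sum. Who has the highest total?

C: 6·4 + 10·3 + 34·1 + 7·5 + 30·3 = 213
A: 6·1 + 10·6 + 34·4 + 7·2 + 30·2 = 276
E: 6·3 + 10·1 + 34·2 + 7·6 + 30·5 = 288
D: 6·5 + 10·4 + 34·3 + 7·4 + 30·4 = 320
B: 6·2 + 10·2 + 34·5 + 7·3 + 30·6 = 403
F: 6·6 + 10·5 + 34·6 + 7·1 + 30·1 = 327
B has the highest Borda score (403).

B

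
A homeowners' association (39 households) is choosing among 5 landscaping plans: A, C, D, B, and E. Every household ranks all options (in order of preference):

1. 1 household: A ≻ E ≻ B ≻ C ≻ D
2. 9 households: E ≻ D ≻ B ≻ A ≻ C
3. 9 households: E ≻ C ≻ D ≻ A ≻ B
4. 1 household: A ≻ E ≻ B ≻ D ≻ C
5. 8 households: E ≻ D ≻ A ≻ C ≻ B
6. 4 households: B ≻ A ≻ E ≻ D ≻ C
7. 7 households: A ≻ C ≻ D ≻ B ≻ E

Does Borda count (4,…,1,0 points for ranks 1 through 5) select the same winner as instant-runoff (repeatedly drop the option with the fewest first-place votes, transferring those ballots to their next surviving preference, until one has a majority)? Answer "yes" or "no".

Borda — scores: A 82, C 57, D 88, B 45, E 118. Winner: E.
Instant-runoff — R1 A 9, C 0, D 0, B 4, E 26 (E winner). Winner: E.
The two methods agree.

yes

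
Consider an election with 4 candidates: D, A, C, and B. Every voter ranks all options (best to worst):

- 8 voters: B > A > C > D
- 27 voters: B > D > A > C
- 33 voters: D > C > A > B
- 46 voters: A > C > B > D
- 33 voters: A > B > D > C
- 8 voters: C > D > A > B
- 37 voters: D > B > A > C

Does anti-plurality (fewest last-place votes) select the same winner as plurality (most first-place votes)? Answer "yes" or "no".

yes

Anti-plurality — last-place votes: D 54, A 0, C 97, B 41. Winner: A.
Plurality — first-place votes: D 70, A 79, C 8, B 35. Winner: A.
The two methods agree.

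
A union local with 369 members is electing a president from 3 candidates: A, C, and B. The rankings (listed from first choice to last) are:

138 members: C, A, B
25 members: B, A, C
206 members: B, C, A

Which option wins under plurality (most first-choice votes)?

First-place votes: A 0, C 138, B 231.
B has the most first-place votes.

B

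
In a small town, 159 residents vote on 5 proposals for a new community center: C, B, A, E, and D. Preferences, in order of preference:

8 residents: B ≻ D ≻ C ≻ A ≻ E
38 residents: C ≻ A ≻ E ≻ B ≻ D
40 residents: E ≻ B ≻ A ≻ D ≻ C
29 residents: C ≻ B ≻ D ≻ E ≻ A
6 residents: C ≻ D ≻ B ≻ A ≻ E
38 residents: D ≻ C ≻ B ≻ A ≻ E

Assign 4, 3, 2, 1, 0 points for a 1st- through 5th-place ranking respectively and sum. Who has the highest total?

C

C: 8·2 + 38·4 + 40·0 + 29·4 + 6·4 + 38·3 = 422
B: 8·4 + 38·1 + 40·3 + 29·3 + 6·2 + 38·2 = 365
A: 8·1 + 38·3 + 40·2 + 29·0 + 6·1 + 38·1 = 246
E: 8·0 + 38·2 + 40·4 + 29·1 + 6·0 + 38·0 = 265
D: 8·3 + 38·0 + 40·1 + 29·2 + 6·3 + 38·4 = 292
C has the highest Borda score (422).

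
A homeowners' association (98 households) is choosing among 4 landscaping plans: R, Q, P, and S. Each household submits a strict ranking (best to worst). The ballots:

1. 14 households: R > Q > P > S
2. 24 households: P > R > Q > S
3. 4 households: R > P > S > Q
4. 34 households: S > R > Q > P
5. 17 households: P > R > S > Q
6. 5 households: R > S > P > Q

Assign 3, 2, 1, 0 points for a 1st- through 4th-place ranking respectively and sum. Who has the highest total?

R: 14·3 + 24·2 + 4·3 + 34·2 + 17·2 + 5·3 = 219
Q: 14·2 + 24·1 + 4·0 + 34·1 + 17·0 + 5·0 = 86
P: 14·1 + 24·3 + 4·2 + 34·0 + 17·3 + 5·1 = 150
S: 14·0 + 24·0 + 4·1 + 34·3 + 17·1 + 5·2 = 133
R has the highest Borda score (219).

R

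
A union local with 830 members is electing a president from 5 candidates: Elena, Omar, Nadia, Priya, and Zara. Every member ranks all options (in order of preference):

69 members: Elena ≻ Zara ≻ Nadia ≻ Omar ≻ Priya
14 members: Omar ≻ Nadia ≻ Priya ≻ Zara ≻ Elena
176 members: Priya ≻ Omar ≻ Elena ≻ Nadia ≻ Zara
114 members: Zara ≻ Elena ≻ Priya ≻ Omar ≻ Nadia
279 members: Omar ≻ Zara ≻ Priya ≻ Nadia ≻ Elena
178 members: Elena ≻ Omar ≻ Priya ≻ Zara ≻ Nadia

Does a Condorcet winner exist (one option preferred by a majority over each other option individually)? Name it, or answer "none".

Omar

Omar vs Elena: 469–361 for Omar.
Omar vs Nadia: 761–69 for Omar.
Omar vs Priya: 540–290 for Omar.
Omar vs Zara: 647–183 for Omar.
Omar beats every other option head-to-head.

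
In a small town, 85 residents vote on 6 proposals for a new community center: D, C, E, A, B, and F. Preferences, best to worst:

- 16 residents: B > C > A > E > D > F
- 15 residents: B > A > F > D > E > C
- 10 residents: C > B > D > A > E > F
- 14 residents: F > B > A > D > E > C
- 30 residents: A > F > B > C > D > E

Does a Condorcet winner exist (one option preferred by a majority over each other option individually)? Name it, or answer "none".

Checking pairwise contests:
C beats D 56–29.
A beats C 59–26.
D beats E 69–16.
B beats A 55–30.
F beats B 44–41.
A beats F 71–14.
Every option loses at least one head-to-head, so there is no Condorcet winner.

none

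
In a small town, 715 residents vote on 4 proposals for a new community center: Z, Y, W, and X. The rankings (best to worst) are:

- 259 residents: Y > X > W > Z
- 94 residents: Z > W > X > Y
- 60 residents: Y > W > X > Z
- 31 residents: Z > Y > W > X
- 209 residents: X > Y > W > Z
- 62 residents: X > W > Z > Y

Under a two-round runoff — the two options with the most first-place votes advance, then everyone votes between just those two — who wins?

X

Round 1 first-place votes: Z 125, Y 319, W 0, X 271.
Y and X advance.
Runoff: Y is preferred to X by 350 voters; X by 365.
X wins the runoff.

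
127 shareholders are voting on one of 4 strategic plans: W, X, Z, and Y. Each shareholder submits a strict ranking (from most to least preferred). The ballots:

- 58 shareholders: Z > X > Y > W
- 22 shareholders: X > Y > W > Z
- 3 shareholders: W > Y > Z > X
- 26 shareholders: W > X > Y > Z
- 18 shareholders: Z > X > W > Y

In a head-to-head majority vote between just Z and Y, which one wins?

Voters preferring Z to Y: 76; preferring Y to Z: 51.
Z wins the head-to-head.

Z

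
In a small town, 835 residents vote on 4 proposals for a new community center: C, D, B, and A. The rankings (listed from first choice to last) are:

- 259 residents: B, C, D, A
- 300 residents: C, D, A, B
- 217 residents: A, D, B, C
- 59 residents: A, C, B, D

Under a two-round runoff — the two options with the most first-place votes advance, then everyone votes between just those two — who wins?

C

Round 1 first-place votes: C 300, D 0, B 259, A 276.
C and A advance.
Runoff: C is preferred to A by 559 voters; A by 276.
C wins the runoff.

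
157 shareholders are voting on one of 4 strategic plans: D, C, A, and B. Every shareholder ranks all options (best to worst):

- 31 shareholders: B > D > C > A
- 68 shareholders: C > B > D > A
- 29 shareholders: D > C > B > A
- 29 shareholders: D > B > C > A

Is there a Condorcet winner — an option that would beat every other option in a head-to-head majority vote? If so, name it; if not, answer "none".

none

Checking pairwise contests:
B beats D 99–58.
D beats C 89–68.
D beats A 157–0.
C beats B 97–60.
Every option loses at least one head-to-head, so there is no Condorcet winner.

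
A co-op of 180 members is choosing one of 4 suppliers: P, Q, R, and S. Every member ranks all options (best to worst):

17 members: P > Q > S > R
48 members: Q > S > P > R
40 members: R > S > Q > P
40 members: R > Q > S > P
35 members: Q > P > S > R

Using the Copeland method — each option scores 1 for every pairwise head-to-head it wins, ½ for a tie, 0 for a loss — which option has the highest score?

Q

P: beats R; loses to Q and S → score 1.
Q: beats P, R, and S → score 3.
R: loses to P, Q, and S → score 0.
S: beats P and R; loses to Q → score 2.
Q has the best pairwise record.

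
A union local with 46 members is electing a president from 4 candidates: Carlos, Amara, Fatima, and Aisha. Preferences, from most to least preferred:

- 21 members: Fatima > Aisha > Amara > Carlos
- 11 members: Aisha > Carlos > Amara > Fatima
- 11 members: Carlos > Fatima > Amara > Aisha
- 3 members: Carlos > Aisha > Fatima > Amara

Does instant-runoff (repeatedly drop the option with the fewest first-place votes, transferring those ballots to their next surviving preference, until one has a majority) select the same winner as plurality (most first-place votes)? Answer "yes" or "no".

Instant-runoff — R1 Carlos 14, Amara 0, Fatima 21, Aisha 11 (Amara out); R2 Carlos 14, Fatima 21, Aisha 11 (Aisha out); R3 Carlos 25, Fatima 21 (Carlos winner). Winner: Carlos.
Plurality — first-place votes: Carlos 14, Amara 0, Fatima 21, Aisha 11. Winner: Fatima.
The two methods disagree.

no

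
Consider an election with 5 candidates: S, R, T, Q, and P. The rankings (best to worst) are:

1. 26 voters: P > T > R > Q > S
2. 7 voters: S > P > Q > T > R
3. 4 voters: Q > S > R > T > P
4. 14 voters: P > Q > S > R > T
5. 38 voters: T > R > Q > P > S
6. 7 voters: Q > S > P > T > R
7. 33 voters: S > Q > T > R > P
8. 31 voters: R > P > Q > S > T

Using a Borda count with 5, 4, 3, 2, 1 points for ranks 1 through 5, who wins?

Q

S: 26·1 + 7·5 + 4·4 + 14·3 + 38·1 + 7·4 + 33·5 + 31·2 = 412
R: 26·3 + 7·1 + 4·3 + 14·2 + 38·4 + 7·1 + 33·2 + 31·5 = 505
T: 26·4 + 7·2 + 4·2 + 14·1 + 38·5 + 7·2 + 33·3 + 31·1 = 474
Q: 26·2 + 7·3 + 4·5 + 14·4 + 38·3 + 7·5 + 33·4 + 31·3 = 523
P: 26·5 + 7·4 + 4·1 + 14·5 + 38·2 + 7·3 + 33·1 + 31·4 = 486
Q has the highest Borda score (523).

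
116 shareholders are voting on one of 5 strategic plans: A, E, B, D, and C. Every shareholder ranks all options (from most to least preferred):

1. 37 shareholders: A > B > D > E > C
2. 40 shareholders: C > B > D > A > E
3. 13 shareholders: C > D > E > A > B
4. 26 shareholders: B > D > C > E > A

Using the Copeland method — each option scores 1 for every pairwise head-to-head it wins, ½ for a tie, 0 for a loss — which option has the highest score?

B

A: beats E; loses to B, D, and C → score 1.
E: loses to A, B, D, and C → score 0.
B: beats A, E, D, and C → score 4.
D: beats A, E, and C; loses to B → score 3.
C: beats A and E; loses to B and D → score 2.
B has the best pairwise record.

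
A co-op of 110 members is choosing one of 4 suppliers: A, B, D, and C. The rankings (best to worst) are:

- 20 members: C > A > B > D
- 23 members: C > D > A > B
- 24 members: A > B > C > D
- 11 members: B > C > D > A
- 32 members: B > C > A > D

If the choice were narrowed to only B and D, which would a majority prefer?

B

Voters preferring B to D: 87; preferring D to B: 23.
B wins the head-to-head.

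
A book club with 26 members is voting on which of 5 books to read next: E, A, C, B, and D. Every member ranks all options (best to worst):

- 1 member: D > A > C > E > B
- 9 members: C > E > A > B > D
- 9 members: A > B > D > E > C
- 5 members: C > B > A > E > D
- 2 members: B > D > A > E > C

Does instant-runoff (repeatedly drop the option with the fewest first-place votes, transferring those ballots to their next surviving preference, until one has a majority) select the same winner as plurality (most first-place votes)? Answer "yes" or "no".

yes

Instant-runoff — R1 E 0, A 9, C 14, B 2, D 1 (C winner). Winner: C.
Plurality — first-place votes: E 0, A 9, C 14, B 2, D 1. Winner: C.
The two methods agree.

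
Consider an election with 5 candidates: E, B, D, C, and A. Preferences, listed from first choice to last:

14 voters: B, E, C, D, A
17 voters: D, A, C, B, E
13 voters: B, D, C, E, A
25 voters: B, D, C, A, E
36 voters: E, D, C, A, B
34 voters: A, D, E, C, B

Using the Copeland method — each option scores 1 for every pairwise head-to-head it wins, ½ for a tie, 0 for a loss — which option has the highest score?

D

E: beats B and C; loses to D and A → score 2.
B: loses to E, D, C, and A → score 0.
D: beats E, B, C, and A → score 4.
C: beats B and A; loses to E and D → score 2.
A: beats E and B; loses to D and C → score 2.
D has the best pairwise record.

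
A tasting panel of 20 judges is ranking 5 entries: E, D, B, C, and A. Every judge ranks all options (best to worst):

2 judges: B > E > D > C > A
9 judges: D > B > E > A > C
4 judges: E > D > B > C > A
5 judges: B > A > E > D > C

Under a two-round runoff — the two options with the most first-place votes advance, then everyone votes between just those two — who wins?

Round 1 first-place votes: E 4, D 9, B 7, C 0, A 0.
D and B advance.
Runoff: D is preferred to B by 13 voters; B by 7.
D wins the runoff.

D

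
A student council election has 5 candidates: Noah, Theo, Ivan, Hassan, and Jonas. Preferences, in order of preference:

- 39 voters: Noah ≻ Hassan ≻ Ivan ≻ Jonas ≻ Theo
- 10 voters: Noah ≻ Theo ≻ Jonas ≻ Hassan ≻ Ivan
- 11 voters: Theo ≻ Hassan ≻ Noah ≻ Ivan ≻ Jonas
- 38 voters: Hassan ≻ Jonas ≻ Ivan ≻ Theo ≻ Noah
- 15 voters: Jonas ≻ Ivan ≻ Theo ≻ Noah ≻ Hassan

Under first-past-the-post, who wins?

First-place votes: Noah 49, Theo 11, Ivan 0, Hassan 38, Jonas 15.
Noah has the most first-place votes.

Noah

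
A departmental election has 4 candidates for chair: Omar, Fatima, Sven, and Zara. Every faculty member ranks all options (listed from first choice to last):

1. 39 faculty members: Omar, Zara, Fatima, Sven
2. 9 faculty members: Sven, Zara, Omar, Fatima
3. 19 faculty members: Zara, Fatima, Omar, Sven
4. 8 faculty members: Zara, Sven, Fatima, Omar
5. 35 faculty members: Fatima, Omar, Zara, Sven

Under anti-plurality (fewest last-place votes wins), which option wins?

Last-place votes: Omar 8, Fatima 9, Sven 93, Zara 0.
Zara is ranked last by the fewest voters, so Zara wins.

Zara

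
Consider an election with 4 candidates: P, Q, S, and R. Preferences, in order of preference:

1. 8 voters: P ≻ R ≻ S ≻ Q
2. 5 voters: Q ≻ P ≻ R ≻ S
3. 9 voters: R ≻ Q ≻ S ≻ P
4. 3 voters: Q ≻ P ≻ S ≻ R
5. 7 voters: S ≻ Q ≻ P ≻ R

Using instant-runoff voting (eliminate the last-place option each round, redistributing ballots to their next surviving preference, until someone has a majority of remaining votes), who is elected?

R

Round 1: P 8, Q 8, S 7, R 9. Eliminate S.
Round 2: P 8, Q 15, R 9. Eliminate P.
Round 3: Q 15, R 17. R has a majority.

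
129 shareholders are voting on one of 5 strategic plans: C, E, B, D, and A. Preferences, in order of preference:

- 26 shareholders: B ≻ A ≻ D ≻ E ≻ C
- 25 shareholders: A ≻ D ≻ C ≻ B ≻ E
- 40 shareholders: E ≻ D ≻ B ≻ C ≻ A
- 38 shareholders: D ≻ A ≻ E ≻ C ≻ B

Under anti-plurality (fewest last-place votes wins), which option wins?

Last-place votes: C 26, E 25, B 38, D 0, A 40.
D is ranked last by the fewest voters, so D wins.

D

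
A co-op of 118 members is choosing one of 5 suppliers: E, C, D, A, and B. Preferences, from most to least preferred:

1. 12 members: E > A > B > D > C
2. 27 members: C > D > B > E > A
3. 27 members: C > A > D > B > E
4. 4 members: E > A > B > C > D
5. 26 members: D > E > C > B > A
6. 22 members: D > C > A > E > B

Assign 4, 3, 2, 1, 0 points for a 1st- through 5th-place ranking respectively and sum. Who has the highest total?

D

E: 12·4 + 27·1 + 27·0 + 4·4 + 26·3 + 22·1 = 191
C: 12·0 + 27·4 + 27·4 + 4·1 + 26·2 + 22·3 = 338
D: 12·1 + 27·3 + 27·2 + 4·0 + 26·4 + 22·4 = 339
A: 12·3 + 27·0 + 27·3 + 4·3 + 26·0 + 22·2 = 173
B: 12·2 + 27·2 + 27·1 + 4·2 + 26·1 + 22·0 = 139
D has the highest Borda score (339).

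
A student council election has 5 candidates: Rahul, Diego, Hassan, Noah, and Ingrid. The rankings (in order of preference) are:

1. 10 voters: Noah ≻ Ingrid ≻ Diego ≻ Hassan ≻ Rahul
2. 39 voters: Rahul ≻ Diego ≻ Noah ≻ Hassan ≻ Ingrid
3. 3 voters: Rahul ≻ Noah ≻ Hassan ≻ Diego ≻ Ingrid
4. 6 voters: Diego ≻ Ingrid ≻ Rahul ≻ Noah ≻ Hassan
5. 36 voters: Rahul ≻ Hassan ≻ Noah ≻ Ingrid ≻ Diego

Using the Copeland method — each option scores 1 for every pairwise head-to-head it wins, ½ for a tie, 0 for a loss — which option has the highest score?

Rahul: beats Diego, Hassan, Noah, and Ingrid → score 4.
Diego: beats Hassan and Ingrid; loses to Rahul and Noah → score 2.
Hassan: beats Ingrid; loses to Rahul, Diego, and Noah → score 1.
Noah: beats Diego, Hassan, and Ingrid; loses to Rahul → score 3.
Ingrid: loses to Rahul, Diego, Hassan, and Noah → score 0.
Rahul has the best pairwise record.

Rahul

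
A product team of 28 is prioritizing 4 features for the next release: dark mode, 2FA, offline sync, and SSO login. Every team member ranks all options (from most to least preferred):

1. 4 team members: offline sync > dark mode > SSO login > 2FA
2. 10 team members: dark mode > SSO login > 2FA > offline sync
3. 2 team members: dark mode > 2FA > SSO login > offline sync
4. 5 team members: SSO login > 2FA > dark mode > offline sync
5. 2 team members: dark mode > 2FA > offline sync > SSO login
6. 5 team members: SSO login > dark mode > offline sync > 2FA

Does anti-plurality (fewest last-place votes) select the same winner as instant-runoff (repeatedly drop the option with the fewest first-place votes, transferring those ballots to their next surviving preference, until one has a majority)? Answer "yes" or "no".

yes

Anti-plurality — last-place votes: dark mode 0, 2FA 9, offline sync 17, SSO login 2. Winner: dark mode.
Instant-runoff — R1 dark mode 14, 2FA 0, offline sync 4, SSO login 10 (2FA out); R2 dark mode 14, offline sync 4, SSO login 10 (offline sync out); R3 dark mode 18, SSO login 10 (dark mode winner). Winner: dark mode.
The two methods agree.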